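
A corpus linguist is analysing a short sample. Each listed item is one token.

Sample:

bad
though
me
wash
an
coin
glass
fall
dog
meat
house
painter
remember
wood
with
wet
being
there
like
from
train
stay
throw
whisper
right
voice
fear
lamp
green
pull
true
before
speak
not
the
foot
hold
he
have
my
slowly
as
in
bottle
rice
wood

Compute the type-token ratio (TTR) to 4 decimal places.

0.9783

N = 46 tokens, V = 45 types.
TTR = V / N = 45 / 46 = 0.9783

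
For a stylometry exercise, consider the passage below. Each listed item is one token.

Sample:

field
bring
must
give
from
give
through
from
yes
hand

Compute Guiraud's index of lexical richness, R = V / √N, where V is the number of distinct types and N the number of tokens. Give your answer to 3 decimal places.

N = 10, V = 8.
√N = 3.162278
R = 8 / 3.162278 = 2.530

2.530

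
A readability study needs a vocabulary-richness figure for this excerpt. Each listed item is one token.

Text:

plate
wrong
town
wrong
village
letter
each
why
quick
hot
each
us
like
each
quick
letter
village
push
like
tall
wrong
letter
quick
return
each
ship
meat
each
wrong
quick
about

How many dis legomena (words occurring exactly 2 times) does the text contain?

2

Frequencies: each:5, wrong:4, quick:4, letter:3, village:2, like:2, plate:1, town:1, why:1, hot:1, us:1, push:1, tall:1, return:1, ship:1, meat:1, about:1
Words with frequency 2: like, village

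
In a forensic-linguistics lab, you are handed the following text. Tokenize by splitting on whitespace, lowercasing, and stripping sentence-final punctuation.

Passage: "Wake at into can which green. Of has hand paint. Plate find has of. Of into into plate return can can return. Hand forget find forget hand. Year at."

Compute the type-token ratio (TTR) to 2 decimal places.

0.52

N = 29 tokens, V = 15 types.
TTR = V / N = 15 / 29 = 0.52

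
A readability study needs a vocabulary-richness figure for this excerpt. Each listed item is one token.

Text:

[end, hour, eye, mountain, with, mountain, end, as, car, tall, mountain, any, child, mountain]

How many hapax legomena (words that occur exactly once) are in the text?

8

Frequencies: mountain:4, end:2, hour:1, eye:1, with:1, as:1, car:1, tall:1, any:1, child:1
Hapax (freq=1): any, as, car, child, eye, hour, tall, with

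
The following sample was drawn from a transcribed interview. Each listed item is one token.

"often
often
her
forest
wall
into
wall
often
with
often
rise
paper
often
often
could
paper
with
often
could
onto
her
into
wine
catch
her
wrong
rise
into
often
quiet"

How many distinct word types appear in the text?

14

Distinct types: {catch, could, forest, her, into, often, onto, paper, quiet, rise, wall, wine, with, wrong}
V = 14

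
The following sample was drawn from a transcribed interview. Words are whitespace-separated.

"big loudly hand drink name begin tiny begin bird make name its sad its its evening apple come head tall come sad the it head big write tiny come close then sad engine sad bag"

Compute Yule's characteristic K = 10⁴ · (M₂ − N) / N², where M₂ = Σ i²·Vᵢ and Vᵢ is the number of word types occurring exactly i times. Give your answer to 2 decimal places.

277.55

Frequencies: sad:4, its:3, come:3, big:2, name:2, begin:2, tiny:2, head:2, loudly:1, hand:1, drink:1, bird:1, make:1, evening:1, apple:1, tall:1, the:1, it:1, write:1, close:1, … (3 more, each freq 1)
N = 35. Frequency spectrum: V_1=15, V_2=5, V_3=2, V_4=1
M₂ = 1²·15 + 2²·5 + 3²·2 + 4²·1 = 69
K = 10000 × (69 − 35) / 35² = 277.55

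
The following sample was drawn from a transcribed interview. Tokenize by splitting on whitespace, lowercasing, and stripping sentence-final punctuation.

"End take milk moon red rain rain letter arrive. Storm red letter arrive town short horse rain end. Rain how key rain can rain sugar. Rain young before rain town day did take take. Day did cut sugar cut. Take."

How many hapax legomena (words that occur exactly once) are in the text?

10

Frequencies: rain:8, take:4, end:2, red:2, letter:2, arrive:2, town:2, sugar:2, day:2, did:2, cut:2, milk:1, moon:1, storm:1, short:1, horse:1, how:1, key:1, can:1, young:1, … (1 more, each freq 1)
Hapax (freq=1): before, can, horse, how, key, milk, moon, short, storm, young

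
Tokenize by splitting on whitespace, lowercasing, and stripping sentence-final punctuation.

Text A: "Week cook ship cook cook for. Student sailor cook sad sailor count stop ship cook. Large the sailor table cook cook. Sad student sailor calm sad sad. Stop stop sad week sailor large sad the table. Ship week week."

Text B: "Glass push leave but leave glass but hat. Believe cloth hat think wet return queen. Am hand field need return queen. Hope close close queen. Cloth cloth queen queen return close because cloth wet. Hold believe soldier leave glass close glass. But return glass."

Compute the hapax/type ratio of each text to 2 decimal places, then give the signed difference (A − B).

-0.27

A: hapax=3, V=13, ratio=0.23
B: hapax=10, V=20, ratio=0.50
Difference = 0.23 − 0.50 = -0.27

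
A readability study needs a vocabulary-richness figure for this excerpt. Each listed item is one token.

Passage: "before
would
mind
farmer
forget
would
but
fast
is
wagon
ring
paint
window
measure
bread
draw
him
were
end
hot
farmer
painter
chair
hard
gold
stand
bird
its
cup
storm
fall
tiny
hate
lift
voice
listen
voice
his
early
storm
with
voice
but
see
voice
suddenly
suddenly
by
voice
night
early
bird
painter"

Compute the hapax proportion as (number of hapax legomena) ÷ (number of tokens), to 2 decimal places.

0.60

Frequencies: voice:5, would:2, farmer:2, but:2, painter:2, bird:2, storm:2, early:2, suddenly:2, before:1, mind:1, forget:1, fast:1, is:1, wagon:1, ring:1, paint:1, window:1, measure:1, bread:1, … (21 more, each freq 1)
Hapax count = 32; token count = 53.
Ratio = 32 / 53 = 0.60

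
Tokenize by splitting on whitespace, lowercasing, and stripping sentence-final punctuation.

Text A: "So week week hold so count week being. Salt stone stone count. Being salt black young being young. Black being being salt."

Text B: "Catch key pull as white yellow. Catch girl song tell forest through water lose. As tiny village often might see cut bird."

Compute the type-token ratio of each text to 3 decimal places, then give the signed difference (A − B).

-0.500

TTR(A) = 9/22 = 0.409
TTR(B) = 20/22 = 0.909
Difference = 0.409 − 0.909 = -0.500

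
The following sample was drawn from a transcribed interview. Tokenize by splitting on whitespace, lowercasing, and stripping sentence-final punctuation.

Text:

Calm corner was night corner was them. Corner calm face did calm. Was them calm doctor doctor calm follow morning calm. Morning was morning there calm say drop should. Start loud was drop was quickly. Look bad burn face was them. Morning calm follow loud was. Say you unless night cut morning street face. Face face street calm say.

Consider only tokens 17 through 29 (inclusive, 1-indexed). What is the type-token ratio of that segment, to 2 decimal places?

0.69

Segment tokens 17–29: doctor, calm, follow, morning, calm, morning, was, morning, there, calm, say, drop, should
Segment N = 13, segment V = 9.
TTR = 9 / 13 = 0.69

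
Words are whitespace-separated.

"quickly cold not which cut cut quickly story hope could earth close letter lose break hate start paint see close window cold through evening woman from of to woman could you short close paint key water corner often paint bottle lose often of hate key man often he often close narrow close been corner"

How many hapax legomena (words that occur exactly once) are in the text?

22

Frequencies: close:5, often:4, paint:3, quickly:2, cold:2, cut:2, could:2, lose:2, hate:2, woman:2, of:2, key:2, corner:2, not:1, which:1, story:1, hope:1, earth:1, letter:1, break:1, … (15 more, each freq 1)
Hapax (freq=1): been, bottle, break, earth, evening, from, he, hope, letter, man, narrow, not, see, short, start, story, through, to, water, which, window, you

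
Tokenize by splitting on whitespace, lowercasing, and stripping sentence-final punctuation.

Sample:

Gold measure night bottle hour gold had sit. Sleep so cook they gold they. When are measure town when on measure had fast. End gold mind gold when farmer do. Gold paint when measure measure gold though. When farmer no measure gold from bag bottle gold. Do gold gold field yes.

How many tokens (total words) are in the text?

51

Tokens: gold, measure, night, bottle, hour, gold, had, sit, sleep, so, cook, they, gold, they, when, are, measure, town, when, on, measure, had, fast, end, gold, mind, gold, when, farmer, do, gold, paint, when, measure, measure, gold, though, when, farmer, no, measure, gold, from, bag, bottle, gold, do, gold, gold, field, yes
N = 51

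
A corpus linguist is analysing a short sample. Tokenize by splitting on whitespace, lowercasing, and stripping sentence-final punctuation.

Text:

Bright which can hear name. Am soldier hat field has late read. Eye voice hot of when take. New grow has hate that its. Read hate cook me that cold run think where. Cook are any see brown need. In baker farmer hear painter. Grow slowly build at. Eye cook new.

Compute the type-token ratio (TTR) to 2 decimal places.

N = 51 tokens, V = 41 types.
TTR = V / N = 41 / 51 = 0.80

0.80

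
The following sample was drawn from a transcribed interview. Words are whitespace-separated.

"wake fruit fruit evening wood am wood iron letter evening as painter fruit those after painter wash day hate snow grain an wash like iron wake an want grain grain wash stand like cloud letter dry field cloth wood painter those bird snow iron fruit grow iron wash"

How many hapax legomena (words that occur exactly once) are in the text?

Frequencies: fruit:4, iron:4, wash:4, wood:3, painter:3, grain:3, wake:2, evening:2, letter:2, those:2, snow:2, an:2, like:2, am:1, as:1, after:1, day:1, hate:1, want:1, stand:1, … (6 more, each freq 1)
Hapax (freq=1): after, am, as, bird, cloth, cloud, day, dry, field, grow, hate, stand, want

13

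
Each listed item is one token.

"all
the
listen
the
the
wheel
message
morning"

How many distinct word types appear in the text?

6

Distinct types: {all, listen, message, morning, the, wheel}
V = 6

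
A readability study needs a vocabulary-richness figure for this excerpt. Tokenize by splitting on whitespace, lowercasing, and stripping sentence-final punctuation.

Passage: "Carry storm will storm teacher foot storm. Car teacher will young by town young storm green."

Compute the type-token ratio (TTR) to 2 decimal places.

0.63

N = 16 tokens, V = 10 types.
TTR = V / N = 10 / 16 = 0.63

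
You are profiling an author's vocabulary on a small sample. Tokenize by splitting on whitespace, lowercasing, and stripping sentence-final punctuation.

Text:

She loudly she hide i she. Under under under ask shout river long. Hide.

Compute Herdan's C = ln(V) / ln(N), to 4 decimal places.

0.8326

N = 14, V = 9.
ln(V) = 2.197225, ln(N) = 2.639057
C = 2.197225 / 2.639057 = 0.8326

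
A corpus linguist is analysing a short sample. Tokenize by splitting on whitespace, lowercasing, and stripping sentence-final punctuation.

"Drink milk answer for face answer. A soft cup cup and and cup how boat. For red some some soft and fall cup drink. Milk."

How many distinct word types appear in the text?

14

Distinct types: {a, and, answer, boat, cup, drink, face, fall, for, how, milk, red, soft, some}
V = 14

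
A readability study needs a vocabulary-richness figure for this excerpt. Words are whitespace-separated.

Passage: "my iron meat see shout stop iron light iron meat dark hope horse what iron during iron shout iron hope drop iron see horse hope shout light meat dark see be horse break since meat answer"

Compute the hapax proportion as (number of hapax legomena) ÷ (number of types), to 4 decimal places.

Frequencies: iron:7, meat:4, see:3, shout:3, hope:3, horse:3, light:2, dark:2, my:1, stop:1, what:1, during:1, drop:1, be:1, break:1, since:1, answer:1
Hapax count = 9; type count = 17.
Ratio = 9 / 17 = 0.5294

0.5294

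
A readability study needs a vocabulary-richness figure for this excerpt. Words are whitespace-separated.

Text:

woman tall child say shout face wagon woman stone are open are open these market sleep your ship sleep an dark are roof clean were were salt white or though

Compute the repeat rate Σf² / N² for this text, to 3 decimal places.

0.049

Frequencies: are:3, woman:2, open:2, sleep:2, were:2, tall:1, child:1, say:1, shout:1, face:1, wagon:1, stone:1, these:1, market:1, your:1, ship:1, an:1, dark:1, roof:1, clean:1, … (4 more, each freq 1)
Σf² = 44; N² = 900
Repeat rate = 44 / 900 = 0.049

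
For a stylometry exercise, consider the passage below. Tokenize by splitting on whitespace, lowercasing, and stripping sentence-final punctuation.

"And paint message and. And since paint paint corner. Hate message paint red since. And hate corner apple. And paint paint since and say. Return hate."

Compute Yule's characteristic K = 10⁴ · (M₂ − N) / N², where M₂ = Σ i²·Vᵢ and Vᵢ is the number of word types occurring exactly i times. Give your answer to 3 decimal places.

1124.260

Frequencies: and:6, paint:6, since:3, hate:3, message:2, corner:2, red:1, apple:1, say:1, return:1
N = 26. Frequency spectrum: V_1=4, V_2=2, V_3=2, V_6=2
M₂ = 1²·4 + 2²·2 + 3²·2 + 6²·2 = 102
K = 10000 × (102 − 26) / 26² = 1124.260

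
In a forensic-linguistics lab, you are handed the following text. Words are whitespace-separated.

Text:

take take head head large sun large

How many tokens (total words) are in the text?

Tokens: take, take, head, head, large, sun, large
N = 7

7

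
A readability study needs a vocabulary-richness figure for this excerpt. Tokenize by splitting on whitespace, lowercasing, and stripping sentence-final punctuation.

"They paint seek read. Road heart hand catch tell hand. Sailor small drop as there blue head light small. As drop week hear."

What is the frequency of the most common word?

Frequencies: hand:2, small:2, drop:2, as:2, they:1, paint:1, seek:1, read:1, road:1, heart:1, catch:1, tell:1, sailor:1, there:1, blue:1, head:1, light:1, week:1, hear:1
Most common: 'hand' with frequency 2.

2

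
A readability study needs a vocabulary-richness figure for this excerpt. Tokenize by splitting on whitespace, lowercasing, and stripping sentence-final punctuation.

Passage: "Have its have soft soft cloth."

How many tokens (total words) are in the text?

6

Tokens: have, its, have, soft, soft, cloth
N = 6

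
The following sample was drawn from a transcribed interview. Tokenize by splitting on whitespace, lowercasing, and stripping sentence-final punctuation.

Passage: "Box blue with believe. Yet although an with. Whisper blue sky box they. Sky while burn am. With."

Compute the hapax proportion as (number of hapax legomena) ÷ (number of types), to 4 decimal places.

Frequencies: with:3, box:2, blue:2, sky:2, believe:1, yet:1, although:1, an:1, whisper:1, they:1, while:1, burn:1, am:1
Hapax count = 9; type count = 13.
Ratio = 9 / 13 = 0.6923

0.6923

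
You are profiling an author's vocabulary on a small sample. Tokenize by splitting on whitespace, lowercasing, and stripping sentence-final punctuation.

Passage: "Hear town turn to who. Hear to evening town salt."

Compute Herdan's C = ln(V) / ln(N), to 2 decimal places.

0.85

N = 10, V = 7.
ln(V) = 1.945910, ln(N) = 2.302585
C = 1.945910 / 2.302585 = 0.85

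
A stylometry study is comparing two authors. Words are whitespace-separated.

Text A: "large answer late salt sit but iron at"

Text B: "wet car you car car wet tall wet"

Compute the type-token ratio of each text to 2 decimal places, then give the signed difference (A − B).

TTR(A) = 8/8 = 1.00
TTR(B) = 4/8 = 0.50
Difference = 1.00 − 0.50 = 0.50

0.50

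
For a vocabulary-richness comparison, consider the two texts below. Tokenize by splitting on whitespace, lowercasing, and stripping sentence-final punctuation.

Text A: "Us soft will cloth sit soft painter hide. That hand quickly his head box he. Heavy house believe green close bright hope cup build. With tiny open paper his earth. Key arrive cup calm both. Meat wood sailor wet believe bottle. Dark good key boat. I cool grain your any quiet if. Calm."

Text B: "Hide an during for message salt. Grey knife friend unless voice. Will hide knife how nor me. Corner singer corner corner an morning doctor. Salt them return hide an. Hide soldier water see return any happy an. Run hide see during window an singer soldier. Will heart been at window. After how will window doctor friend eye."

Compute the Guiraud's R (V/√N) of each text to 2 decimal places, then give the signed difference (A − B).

2.09

A: V=47, N=53, R=6.46
B: V=33, N=57, R=4.37
Difference = 6.46 − 4.37 = 2.09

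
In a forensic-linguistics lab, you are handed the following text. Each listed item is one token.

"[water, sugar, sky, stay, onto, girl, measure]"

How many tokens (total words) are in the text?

Tokens: water, sugar, sky, stay, onto, girl, measure
N = 7

7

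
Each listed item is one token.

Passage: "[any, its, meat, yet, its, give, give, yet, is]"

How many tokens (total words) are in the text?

Tokens: any, its, meat, yet, its, give, give, yet, is
N = 9

9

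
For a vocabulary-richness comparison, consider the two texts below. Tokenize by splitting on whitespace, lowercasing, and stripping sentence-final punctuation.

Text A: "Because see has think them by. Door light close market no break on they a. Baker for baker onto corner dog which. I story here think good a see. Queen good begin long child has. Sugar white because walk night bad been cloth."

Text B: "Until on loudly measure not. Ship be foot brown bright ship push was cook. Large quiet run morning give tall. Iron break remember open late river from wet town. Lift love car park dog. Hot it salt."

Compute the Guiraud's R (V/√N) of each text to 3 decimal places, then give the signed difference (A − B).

-0.428

A: V=36, N=43, R=5.490
B: V=36, N=37, R=5.918
Difference = 5.490 − 5.918 = -0.428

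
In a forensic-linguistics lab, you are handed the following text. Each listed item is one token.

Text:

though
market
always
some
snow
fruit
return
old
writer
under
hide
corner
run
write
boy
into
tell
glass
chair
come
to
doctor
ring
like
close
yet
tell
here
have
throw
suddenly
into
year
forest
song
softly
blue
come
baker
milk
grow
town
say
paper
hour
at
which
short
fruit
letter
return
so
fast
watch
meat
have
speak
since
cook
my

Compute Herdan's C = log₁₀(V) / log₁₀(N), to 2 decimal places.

N = 60, V = 54.
log₁₀(V) = 1.732394, log₁₀(N) = 1.778151
C = 1.732394 / 1.778151 = 0.97

0.97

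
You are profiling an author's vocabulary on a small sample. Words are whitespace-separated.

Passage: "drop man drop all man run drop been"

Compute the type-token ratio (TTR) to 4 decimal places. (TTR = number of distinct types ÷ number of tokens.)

0.6250

N = 8 tokens, V = 5 types.
TTR = V / N = 5 / 8 = 0.6250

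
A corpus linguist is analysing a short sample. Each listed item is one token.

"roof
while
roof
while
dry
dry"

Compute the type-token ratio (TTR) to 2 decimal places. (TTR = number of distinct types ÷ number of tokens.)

N = 6 tokens, V = 3 types.
TTR = V / N = 3 / 6 = 0.50

0.50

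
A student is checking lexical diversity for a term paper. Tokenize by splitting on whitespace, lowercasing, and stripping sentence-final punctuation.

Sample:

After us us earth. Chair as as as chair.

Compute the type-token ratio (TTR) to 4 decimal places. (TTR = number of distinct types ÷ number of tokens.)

0.5556

N = 9 tokens, V = 5 types.
TTR = V / N = 5 / 9 = 0.5556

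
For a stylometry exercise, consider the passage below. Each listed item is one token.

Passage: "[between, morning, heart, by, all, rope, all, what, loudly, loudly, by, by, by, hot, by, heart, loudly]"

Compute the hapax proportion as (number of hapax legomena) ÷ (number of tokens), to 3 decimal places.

Frequencies: by:5, loudly:3, heart:2, all:2, between:1, morning:1, rope:1, what:1, hot:1
Hapax count = 5; token count = 17.
Ratio = 5 / 17 = 0.294

0.294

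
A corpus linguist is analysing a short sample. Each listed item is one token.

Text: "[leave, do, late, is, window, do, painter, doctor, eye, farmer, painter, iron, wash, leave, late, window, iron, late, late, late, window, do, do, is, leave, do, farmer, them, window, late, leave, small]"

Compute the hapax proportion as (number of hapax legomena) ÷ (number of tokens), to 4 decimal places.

Frequencies: late:6, do:5, leave:4, window:4, is:2, painter:2, farmer:2, iron:2, doctor:1, eye:1, wash:1, them:1, small:1
Hapax count = 5; token count = 32.
Ratio = 5 / 32 = 0.1563

0.1563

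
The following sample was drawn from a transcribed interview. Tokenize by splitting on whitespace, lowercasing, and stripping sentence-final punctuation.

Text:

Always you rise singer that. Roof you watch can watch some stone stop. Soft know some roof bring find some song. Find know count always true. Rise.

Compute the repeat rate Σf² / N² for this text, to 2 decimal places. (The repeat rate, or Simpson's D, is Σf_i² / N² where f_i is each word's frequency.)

Frequencies: some:3, always:2, you:2, rise:2, roof:2, watch:2, know:2, find:2, singer:1, that:1, can:1, stone:1, stop:1, soft:1, bring:1, song:1, count:1, true:1
Σf² = 47; N² = 729
Repeat rate = 47 / 729 = 0.06

0.06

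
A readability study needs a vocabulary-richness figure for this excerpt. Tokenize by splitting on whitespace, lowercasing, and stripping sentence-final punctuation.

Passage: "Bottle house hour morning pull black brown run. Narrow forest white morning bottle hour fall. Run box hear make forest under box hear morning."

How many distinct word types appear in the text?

16

Distinct types: {black, bottle, box, brown, fall, forest, hear, hour, house, make, morning, narrow, pull, run, under, white}
V = 16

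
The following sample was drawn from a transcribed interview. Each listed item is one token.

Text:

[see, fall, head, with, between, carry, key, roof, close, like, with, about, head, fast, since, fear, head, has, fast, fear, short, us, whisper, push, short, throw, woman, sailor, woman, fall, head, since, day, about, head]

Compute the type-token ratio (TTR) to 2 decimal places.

0.66

N = 35 tokens, V = 23 types.
TTR = V / N = 23 / 35 = 0.66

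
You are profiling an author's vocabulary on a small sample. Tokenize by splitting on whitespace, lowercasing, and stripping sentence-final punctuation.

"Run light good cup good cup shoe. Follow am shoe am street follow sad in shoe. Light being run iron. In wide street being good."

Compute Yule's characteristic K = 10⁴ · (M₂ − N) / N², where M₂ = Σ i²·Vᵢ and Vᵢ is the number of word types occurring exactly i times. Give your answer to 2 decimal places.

448.00

Frequencies: good:3, shoe:3, run:2, light:2, cup:2, follow:2, am:2, street:2, in:2, being:2, sad:1, iron:1, wide:1
N = 25. Frequency spectrum: V_1=3, V_2=8, V_3=2
M₂ = 1²·3 + 2²·8 + 3²·2 = 53
K = 10000 × (53 − 25) / 25² = 448.00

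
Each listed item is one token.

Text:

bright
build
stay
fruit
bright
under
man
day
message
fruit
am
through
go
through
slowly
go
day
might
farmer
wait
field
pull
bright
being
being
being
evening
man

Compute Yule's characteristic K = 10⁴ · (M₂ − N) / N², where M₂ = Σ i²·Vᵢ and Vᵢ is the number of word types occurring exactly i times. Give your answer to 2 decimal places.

280.61

Frequencies: bright:3, being:3, fruit:2, man:2, day:2, through:2, go:2, build:1, stay:1, under:1, message:1, am:1, slowly:1, might:1, farmer:1, wait:1, field:1, pull:1, evening:1
N = 28. Frequency spectrum: V_1=12, V_2=5, V_3=2
M₂ = 1²·12 + 2²·5 + 3²·2 = 50
K = 10000 × (50 − 28) / 28² = 280.61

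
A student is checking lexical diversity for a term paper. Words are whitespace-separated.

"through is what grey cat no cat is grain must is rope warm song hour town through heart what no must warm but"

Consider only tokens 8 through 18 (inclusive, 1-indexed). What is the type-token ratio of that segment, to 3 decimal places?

Segment tokens 8–18: is, grain, must, is, rope, warm, song, hour, town, through, heart
Segment N = 11, segment V = 10.
TTR = 10 / 11 = 0.909

0.909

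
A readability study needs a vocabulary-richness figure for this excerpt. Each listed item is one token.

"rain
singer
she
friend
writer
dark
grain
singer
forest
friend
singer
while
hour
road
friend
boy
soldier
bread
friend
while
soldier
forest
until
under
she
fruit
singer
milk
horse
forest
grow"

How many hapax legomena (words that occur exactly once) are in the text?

Frequencies: singer:4, friend:4, forest:3, she:2, while:2, soldier:2, rain:1, writer:1, dark:1, grain:1, hour:1, road:1, boy:1, bread:1, until:1, under:1, fruit:1, milk:1, horse:1, grow:1
Hapax (freq=1): boy, bread, dark, fruit, grain, grow, horse, hour, milk, rain, road, under, until, writer

14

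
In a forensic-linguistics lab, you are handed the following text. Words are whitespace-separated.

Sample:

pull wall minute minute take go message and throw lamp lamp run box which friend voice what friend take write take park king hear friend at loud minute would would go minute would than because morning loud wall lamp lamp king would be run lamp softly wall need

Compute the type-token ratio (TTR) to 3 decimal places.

0.583

N = 48 tokens, V = 28 types.
TTR = V / N = 28 / 48 = 0.583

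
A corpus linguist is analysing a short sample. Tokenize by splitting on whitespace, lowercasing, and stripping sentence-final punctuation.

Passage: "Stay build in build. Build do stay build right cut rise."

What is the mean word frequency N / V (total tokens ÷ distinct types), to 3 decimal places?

N = 11 tokens, V = 7 types.
Mean frequency = N / V = 11 / 7 = 1.571

1.571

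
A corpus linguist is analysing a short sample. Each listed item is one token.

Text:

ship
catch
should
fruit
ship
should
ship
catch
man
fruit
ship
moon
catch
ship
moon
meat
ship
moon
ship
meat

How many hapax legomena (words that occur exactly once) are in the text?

1

Frequencies: ship:7, catch:3, moon:3, should:2, fruit:2, meat:2, man:1
Hapax (freq=1): man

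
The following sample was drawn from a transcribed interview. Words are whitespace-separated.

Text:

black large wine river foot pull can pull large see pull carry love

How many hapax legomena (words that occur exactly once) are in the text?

Frequencies: pull:3, large:2, black:1, wine:1, river:1, foot:1, can:1, see:1, carry:1, love:1
Hapax (freq=1): black, can, carry, foot, love, river, see, wine

8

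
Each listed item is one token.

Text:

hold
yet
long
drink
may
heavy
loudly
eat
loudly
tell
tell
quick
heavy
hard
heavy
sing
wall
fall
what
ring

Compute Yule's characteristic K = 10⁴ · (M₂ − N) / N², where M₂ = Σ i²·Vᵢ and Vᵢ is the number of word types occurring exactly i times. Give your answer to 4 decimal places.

250.0000

Frequencies: heavy:3, loudly:2, tell:2, hold:1, yet:1, long:1, drink:1, may:1, eat:1, quick:1, hard:1, sing:1, wall:1, fall:1, what:1, ring:1
N = 20. Frequency spectrum: V_1=13, V_2=2, V_3=1
M₂ = 1²·13 + 2²·2 + 3²·1 = 30
K = 10000 × (30 − 20) / 20² = 250.0000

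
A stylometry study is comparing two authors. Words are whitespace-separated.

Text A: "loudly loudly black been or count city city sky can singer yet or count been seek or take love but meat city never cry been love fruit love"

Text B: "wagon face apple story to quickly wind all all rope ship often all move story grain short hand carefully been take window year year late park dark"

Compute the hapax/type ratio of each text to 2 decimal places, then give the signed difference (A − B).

A: hapax=12, V=18, ratio=0.67
B: hapax=20, V=23, ratio=0.87
Difference = 0.67 − 0.87 = -0.20

-0.20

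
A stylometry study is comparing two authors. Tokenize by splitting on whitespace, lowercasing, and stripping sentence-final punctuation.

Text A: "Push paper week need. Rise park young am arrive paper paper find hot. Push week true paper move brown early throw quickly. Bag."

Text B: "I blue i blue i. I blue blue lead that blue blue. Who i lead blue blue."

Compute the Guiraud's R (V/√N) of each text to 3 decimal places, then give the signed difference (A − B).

2.540

A: V=18, N=23, R=3.753
B: V=5, N=17, R=1.213
Difference = 3.753 − 1.213 = 2.540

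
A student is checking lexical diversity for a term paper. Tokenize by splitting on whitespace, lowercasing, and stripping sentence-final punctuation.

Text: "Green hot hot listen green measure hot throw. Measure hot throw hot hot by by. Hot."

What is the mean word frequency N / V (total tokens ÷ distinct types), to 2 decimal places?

2.67

N = 16 tokens, V = 6 types.
Mean frequency = N / V = 16 / 6 = 2.67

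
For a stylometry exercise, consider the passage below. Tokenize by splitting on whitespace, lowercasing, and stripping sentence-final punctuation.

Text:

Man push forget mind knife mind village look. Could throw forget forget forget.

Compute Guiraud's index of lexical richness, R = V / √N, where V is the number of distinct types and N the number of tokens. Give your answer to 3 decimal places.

N = 13, V = 9.
√N = 3.605551
R = 9 / 3.605551 = 2.496

2.496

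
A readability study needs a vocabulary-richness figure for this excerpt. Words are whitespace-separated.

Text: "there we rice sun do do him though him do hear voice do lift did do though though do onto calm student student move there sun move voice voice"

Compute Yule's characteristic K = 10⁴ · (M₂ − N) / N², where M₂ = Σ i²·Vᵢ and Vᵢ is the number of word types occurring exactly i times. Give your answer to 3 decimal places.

Frequencies: do:6, though:3, voice:3, there:2, sun:2, him:2, student:2, move:2, we:1, rice:1, hear:1, lift:1, did:1, onto:1, calm:1
N = 29. Frequency spectrum: V_1=7, V_2=5, V_3=2, V_6=1
M₂ = 1²·7 + 2²·5 + 3²·2 + 6²·1 = 81
K = 10000 × (81 − 29) / 29² = 618.312

618.312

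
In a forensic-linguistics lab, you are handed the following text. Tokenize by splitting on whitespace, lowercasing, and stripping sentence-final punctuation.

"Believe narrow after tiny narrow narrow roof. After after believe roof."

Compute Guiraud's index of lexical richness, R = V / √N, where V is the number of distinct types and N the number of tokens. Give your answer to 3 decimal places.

N = 11, V = 5.
√N = 3.316625
R = 5 / 3.316625 = 1.508

1.508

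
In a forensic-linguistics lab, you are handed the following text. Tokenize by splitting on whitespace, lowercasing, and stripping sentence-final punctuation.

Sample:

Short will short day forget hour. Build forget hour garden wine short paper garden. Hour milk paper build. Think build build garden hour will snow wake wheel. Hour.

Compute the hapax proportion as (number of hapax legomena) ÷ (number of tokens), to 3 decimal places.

Frequencies: hour:5, build:4, short:3, garden:3, will:2, forget:2, paper:2, day:1, wine:1, milk:1, think:1, snow:1, wake:1, wheel:1
Hapax count = 7; token count = 28.
Ratio = 7 / 28 = 0.250

0.250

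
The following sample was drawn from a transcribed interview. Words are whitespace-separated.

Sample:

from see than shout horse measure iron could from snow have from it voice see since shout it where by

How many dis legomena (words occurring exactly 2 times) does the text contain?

3

Frequencies: from:3, see:2, shout:2, it:2, than:1, horse:1, measure:1, iron:1, could:1, snow:1, have:1, voice:1, since:1, where:1, by:1
Words with frequency 2: it, see, shout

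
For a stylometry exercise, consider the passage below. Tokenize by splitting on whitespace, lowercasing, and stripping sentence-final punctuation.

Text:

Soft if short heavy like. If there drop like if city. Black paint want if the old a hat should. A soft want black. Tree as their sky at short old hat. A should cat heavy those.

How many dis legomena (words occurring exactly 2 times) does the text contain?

Frequencies: if:4, a:3, soft:2, short:2, heavy:2, like:2, black:2, want:2, old:2, hat:2, should:2, there:1, drop:1, city:1, paint:1, the:1, tree:1, as:1, their:1, sky:1, … (3 more, each freq 1)
Words with frequency 2: black, hat, heavy, like, old, short, should, soft, want

9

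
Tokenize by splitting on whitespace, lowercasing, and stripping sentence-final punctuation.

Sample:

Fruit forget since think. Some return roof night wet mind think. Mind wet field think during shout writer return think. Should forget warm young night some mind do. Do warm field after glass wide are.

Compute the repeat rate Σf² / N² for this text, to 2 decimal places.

0.06

Frequencies: think:4, mind:3, forget:2, some:2, return:2, night:2, wet:2, field:2, warm:2, do:2, fruit:1, since:1, roof:1, during:1, shout:1, writer:1, should:1, young:1, after:1, glass:1, … (2 more, each freq 1)
Σf² = 69; N² = 1225
Repeat rate = 69 / 1225 = 0.06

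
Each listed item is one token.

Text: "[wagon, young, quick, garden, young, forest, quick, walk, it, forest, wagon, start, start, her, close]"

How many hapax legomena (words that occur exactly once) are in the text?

Frequencies: wagon:2, young:2, quick:2, forest:2, start:2, garden:1, walk:1, it:1, her:1, close:1
Hapax (freq=1): close, garden, her, it, walk

5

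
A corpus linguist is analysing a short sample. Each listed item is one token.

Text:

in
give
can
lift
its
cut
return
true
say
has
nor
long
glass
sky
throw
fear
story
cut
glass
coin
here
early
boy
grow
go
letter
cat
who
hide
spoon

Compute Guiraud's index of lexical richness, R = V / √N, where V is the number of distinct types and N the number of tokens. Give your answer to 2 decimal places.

5.11

N = 30, V = 28.
√N = 5.477226
R = 28 / 5.477226 = 5.11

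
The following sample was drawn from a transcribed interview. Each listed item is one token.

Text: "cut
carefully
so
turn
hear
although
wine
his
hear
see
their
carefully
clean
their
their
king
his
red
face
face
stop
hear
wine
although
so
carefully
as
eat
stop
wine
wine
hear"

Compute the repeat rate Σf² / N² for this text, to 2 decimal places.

0.08

Frequencies: hear:4, wine:4, carefully:3, their:3, so:2, although:2, his:2, face:2, stop:2, cut:1, turn:1, see:1, clean:1, king:1, red:1, as:1, eat:1
Σf² = 78; N² = 1024
Repeat rate = 78 / 1024 = 0.08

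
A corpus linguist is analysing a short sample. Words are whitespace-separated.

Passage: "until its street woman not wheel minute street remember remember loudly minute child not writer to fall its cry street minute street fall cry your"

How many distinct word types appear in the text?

15

Distinct types: {child, cry, fall, its, loudly, minute, not, remember, street, to, until, wheel, woman, writer, your}
V = 15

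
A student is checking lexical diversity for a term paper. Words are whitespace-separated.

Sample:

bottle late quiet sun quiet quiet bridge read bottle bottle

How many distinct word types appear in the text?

Distinct types: {bottle, bridge, late, quiet, read, sun}
V = 6

6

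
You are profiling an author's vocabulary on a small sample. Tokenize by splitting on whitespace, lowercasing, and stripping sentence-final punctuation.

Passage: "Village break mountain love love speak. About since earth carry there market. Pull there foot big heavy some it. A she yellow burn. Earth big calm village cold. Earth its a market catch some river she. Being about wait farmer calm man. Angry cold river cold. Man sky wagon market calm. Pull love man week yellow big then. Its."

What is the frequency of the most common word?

Frequencies: love:3, earth:3, market:3, big:3, calm:3, cold:3, man:3, village:2, about:2, there:2, pull:2, some:2, a:2, she:2, yellow:2, its:2, river:2, break:1, mountain:1, speak:1, … (15 more, each freq 1)
Most common: 'love' with frequency 3.

3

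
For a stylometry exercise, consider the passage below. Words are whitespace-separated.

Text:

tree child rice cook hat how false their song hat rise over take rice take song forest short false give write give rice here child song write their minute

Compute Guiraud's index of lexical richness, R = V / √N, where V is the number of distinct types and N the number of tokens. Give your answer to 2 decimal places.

3.34

N = 29, V = 18.
√N = 5.385165
R = 18 / 5.385165 = 3.34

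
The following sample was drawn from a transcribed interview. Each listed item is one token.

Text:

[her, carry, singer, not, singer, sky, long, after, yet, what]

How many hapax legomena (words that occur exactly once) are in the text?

Frequencies: singer:2, her:1, carry:1, not:1, sky:1, long:1, after:1, yet:1, what:1
Hapax (freq=1): after, carry, her, long, not, sky, what, yet

8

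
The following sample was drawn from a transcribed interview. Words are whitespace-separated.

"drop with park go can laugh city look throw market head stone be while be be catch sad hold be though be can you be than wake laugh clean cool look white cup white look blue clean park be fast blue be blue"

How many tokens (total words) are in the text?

Tokens: drop, with, park, go, can, laugh, city, look, throw, market, head, stone, be, while, be, be, catch, sad, hold, be, though, be, can, you, be, than, wake, laugh, clean, cool, look, white, cup, white, look, blue, clean, park, be, fast, blue, be, blue
N = 43

43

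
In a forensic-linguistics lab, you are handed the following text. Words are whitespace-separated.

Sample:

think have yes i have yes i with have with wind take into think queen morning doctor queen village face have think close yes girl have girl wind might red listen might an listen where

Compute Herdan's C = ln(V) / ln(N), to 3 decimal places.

0.843

N = 35, V = 20.
ln(V) = 2.995732, ln(N) = 3.555348
C = 2.995732 / 3.555348 = 0.843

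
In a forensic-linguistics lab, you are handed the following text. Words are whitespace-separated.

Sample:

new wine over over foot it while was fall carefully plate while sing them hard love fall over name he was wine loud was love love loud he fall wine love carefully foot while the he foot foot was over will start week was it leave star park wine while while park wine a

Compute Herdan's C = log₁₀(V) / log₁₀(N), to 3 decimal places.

N = 54, V = 25.
log₁₀(V) = 1.397940, log₁₀(N) = 1.732394
C = 1.397940 / 1.732394 = 0.807

0.807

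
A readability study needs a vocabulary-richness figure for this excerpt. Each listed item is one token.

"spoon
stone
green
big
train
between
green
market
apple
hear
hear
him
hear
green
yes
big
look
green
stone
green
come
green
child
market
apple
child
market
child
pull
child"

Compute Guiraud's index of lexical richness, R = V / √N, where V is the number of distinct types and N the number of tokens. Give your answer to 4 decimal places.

2.7386

N = 30, V = 15.
√N = 5.477226
R = 15 / 5.477226 = 2.7386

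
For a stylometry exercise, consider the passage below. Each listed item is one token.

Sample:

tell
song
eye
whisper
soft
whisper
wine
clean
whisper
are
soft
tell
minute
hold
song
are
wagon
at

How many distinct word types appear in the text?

12

Distinct types: {are, at, clean, eye, hold, minute, soft, song, tell, wagon, whisper, wine}
V = 12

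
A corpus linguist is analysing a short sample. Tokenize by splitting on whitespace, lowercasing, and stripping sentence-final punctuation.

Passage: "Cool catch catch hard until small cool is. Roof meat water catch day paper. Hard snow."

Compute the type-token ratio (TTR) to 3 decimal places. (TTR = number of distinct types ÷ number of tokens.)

N = 16 tokens, V = 12 types.
TTR = V / N = 12 / 16 = 0.750

0.750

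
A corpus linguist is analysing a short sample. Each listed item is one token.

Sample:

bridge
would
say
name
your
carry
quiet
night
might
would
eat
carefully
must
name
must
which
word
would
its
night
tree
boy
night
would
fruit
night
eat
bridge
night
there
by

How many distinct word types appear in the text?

Distinct types: {boy, bridge, by, carefully, carry, eat, fruit, its, might, must, name, night, quiet, say, there, tree, which, word, would, your}
V = 20

20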